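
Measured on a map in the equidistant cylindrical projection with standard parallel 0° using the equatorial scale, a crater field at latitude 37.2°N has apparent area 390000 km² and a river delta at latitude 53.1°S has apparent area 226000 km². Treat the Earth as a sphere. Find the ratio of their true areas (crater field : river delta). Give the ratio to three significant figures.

Plate carrée has h = 1 and k = sec φ, giving areal scale sec φ; true area = (apparent area) · cos φ.
True area of crater field: 390000 × cos(37.2°) = 390000 × 0.7965 = 310600 km².
True area of river delta: 226000 × cos(53.1°) = 226000 × 0.6004 = 135700 km².
Ratio = 310600 / 135700 ≈ 2.29.

2.29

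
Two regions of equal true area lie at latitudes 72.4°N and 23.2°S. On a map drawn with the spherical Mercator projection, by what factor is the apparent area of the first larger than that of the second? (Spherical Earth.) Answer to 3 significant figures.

Mercator is conformal with k = sec φ, so areal scale = k² = sec²φ.
At 72.4°: sec²(72.4°) = 1/0.3024² = 10.94.
At 23.2°: sec²(23.2°) = 1/0.9191² = 1.184.
Ratio = 10.94/1.184 = cos²(23.2°)/cos²(72.4°) ≈ 9.24.

9.24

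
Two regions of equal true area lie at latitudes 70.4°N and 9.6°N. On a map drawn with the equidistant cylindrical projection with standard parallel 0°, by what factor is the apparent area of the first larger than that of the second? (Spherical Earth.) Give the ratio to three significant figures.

For the equirectangular projection with φ₀ = 0 (plate carrée), h = 1 along meridians and k = sec φ along parallels.
Areal scale at 70.4°: h·k = 1.000 × 2.981 = 2.981.
Areal scale at 9.6°: h·k = 1.000 × 1.014 = 1.014.
Ratio = 2.981/1.014 ≈ 2.94.

2.94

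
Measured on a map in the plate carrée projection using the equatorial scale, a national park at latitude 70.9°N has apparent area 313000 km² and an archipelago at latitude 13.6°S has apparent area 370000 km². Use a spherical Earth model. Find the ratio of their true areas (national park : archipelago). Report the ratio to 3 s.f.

On the plate carrée, areal scale = h·k = 1 × sec φ, so true area = apparent × cos φ.
True area of national park: 313000 × cos(70.9°) = 313000 × 0.3272 = 102400 km².
True area of archipelago: 370000 × cos(13.6°) = 370000 × 0.9720 = 359600 km².
Ratio = 102400 / 359600 ≈ 0.285.

0.285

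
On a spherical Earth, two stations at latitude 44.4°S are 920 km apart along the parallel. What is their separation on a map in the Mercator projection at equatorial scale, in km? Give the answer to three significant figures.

1290 km

Mercator is conformal, so the point scale is isotropic: h = k = sec φ = 1/cos φ.
Along the parallel, k = sec 44.4° = 1/0.7145 = 1.400.
Map distance = 920 × 1.400 ≈ 1290 km.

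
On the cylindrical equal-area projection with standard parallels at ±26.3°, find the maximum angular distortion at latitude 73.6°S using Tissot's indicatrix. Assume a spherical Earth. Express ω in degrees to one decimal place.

Cylindrical equal-area (φ₀ = 26.3°): h = cos φ / cos 26.3° along meridians, k = cos 26.3° / cos φ along parallels; h·k = 1.
At 73.6°: h = 0.3149, k = 3.175; principal scales a = 3.175, b = 0.3149.
sin(ω/2) = (a − b)/(a + b) = 2.860/3.490 = 0.8195, so ω = 2 arcsin(0.8195) ≈ 110.1°.

110.1°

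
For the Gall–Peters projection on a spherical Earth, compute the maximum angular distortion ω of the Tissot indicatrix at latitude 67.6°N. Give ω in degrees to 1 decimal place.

66.7°

Gall–Peters is a cylindrical equal-area projection with standard parallels at ±45°. A cylindrical equal-area projection with standard parallel φ₀ has meridian scale h = cos φ / cos φ₀ and parallel scale k = cos φ₀ / cos φ (so areas are preserved, h·k = 1).
At 67.6°: h = 0.5389, k = 1.856; principal scales a = 1.856, b = 0.5389.
sin(ω/2) = (a − b)/(a + b) = 1.317/2.394 = 0.5499, so ω = 2 arcsin(0.5499) ≈ 66.7°.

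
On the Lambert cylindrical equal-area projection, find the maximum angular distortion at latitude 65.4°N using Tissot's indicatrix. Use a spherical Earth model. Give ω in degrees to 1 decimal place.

The Lambert cylindrical equal-area projection is the cylindrical equal-area projection with its standard parallel at the equator (φ₀ = 0). For cylindrical equal-area with standard parallel φ₀, h = cos φ / cos φ₀ and k = cos φ₀ / cos φ, so h·k = 1.
At 65.4°: h = 0.4163, k = 2.402; principal scales a = 2.402, b = 0.4163.
sin(ω/2) = (a − b)/(a + b) = 1.986/2.819 = 0.7046, so ω = 2 arcsin(0.7046) ≈ 89.6°.

89.6°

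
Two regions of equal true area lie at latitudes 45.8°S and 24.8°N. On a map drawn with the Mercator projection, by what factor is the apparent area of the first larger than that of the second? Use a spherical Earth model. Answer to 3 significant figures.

On Mercator, area is exaggerated by sec²φ = 1/cos²φ.
At 45.8°: sec²(45.8°) = 1/0.6972² = 2.057.
At 24.8°: sec²(24.8°) = 1/0.9078² = 1.214.
Ratio = 2.057/1.214 = cos²(24.8°)/cos²(45.8°) ≈ 1.70.

1.70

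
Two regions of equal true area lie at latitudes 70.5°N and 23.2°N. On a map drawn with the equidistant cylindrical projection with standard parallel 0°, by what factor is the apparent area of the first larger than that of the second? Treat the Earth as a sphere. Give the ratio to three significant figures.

2.75

Plate carrée maps x = Rλ, y = Rφ. The meridian scale is h = 1 and the parallel scale is k = 1/cos φ = sec φ.
Areal scale at 70.5°: h·k = 1.000 × 2.996 = 2.996.
Areal scale at 23.2°: h·k = 1.000 × 1.088 = 1.088.
Ratio = 2.996/1.088 ≈ 2.75.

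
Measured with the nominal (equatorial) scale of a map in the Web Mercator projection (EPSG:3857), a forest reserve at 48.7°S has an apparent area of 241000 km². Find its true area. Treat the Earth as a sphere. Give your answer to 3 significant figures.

Mercator is conformal, so the point scale is isotropic: h = k = sec φ = 1/cos φ.
Areal scale = k² = sec²φ = 1/cos²(48.7°) = 1/0.6600² = 2.296.
True area = apparent / (areal scale) = 241000 / 2.296 ≈ 105000 km².

105000 km²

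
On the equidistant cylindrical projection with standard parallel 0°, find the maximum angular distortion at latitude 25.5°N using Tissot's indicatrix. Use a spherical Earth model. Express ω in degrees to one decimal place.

In the plate carrée (x = Rλ, y = Rφ), meridians are true-scale (h = 1) and parallels are stretched by k = sec φ.
At 25.5°: h = 1.000, k = 1.108; principal scales a = 1.108, b = 1.000.
sin(ω/2) = (a − b)/(a + b) = 0.1079/2.108 = 0.05120, so ω = 2 arcsin(0.05120) ≈ 5.9°.

5.9°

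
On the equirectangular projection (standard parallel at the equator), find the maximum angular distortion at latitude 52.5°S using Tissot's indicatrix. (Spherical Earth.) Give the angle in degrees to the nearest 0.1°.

28.2°

For the equirectangular projection with φ₀ = 0 (plate carrée), h = 1 along meridians and k = sec φ along parallels.
At 52.5°: h = 1.000, k = 1.643; principal scales a = 1.643, b = 1.000.
sin(ω/2) = (a − b)/(a + b) = 0.6427/2.643 = 0.2432, so ω = 2 arcsin(0.2432) ≈ 28.2°.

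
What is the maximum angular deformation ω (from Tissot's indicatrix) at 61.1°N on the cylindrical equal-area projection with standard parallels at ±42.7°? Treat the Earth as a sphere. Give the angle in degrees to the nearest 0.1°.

46.7°

Cylindrical equal-area (φ₀ = 42.7°): h = cos φ / cos 42.7° along meridians, k = cos 42.7° / cos φ along parallels; h·k = 1.
At 61.1°: h = 0.6576, k = 1.521; principal scales a = 1.521, b = 0.6576.
sin(ω/2) = (a − b)/(a + b) = 0.8631/2.178 = 0.3962, so ω = 2 arcsin(0.3962) ≈ 46.7°.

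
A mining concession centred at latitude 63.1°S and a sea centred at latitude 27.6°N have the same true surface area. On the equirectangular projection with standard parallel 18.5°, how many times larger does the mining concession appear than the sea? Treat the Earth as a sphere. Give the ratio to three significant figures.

1.96

In the equirectangular projection with standard parallel φ₀ = 18.5° (x = Rλ cos φ₀, y = Rφ), meridians are true-scale (h = 1) and the parallel scale is k = cos φ₀ / cos φ.
Areal scale at 63.1°: h·k = 1.000 × 2.096 = 2.096.
Areal scale at 27.6°: h·k = 1.000 × 1.070 = 1.070.
Ratio = 2.096/1.070 ≈ 1.96.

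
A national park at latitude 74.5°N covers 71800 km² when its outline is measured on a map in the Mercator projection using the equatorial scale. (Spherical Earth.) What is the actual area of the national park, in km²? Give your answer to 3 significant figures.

Mercator is conformal, so the point scale is isotropic: h = k = sec φ = 1/cos φ.
Areal scale = k² = sec²φ = 1/cos²(74.5°) = 1/0.2672² = 14.00.
True area = apparent / (areal scale) = 71800 / 14.00 ≈ 5130 km².

5130 km²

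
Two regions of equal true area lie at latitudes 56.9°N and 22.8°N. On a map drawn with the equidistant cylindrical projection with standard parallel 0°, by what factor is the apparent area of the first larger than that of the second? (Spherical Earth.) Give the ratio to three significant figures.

In the plate carrée (x = Rλ, y = Rφ), meridians are true-scale (h = 1) and parallels are stretched by k = sec φ.
Areal scale at 56.9°: h·k = 1.000 × 1.831 = 1.831.
Areal scale at 22.8°: h·k = 1.000 × 1.085 = 1.085.
Ratio = 1.831/1.085 ≈ 1.69.

1.69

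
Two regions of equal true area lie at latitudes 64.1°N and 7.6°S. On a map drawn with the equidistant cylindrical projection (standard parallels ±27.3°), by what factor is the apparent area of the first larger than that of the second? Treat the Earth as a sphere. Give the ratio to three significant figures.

2.27

With standard parallel φ₀ = 27.3°, the equirectangular projection gives x = Rλ cos φ₀, y = Rφ, so h = 1 and k = cos 27.3° / cos φ.
Areal scale at 64.1°: h·k = 1.000 × 2.034 = 2.034.
Areal scale at 7.6°: h·k = 1.000 × 0.8965 = 0.8965.
Ratio = 2.034/0.8965 ≈ 2.27.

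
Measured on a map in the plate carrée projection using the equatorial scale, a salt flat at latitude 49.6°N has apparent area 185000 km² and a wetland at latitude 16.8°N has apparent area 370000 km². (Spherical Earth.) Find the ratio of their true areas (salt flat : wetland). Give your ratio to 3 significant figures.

On the plate carrée, areal scale = h·k = 1 × sec φ, so true area = apparent × cos φ.
True area of salt flat: 185000 × cos(49.6°) = 185000 × 0.6481 = 119900 km².
True area of wetland: 370000 × cos(16.8°) = 370000 × 0.9573 = 354200 km².
Ratio = 119900 / 354200 ≈ 0.339.

0.339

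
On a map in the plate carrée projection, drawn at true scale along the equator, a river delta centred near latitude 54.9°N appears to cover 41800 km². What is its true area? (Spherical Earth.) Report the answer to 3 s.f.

For the equirectangular projection with φ₀ = 0 (plate carrée), h = 1 along meridians and k = sec φ along parallels.
Areal scale = h·k = 1 × sec φ; at 54.9°, h = 1.000, k = 1.739, so h·k = 1.739.
True area = apparent / (areal scale) = 41800 / 1.739 ≈ 24000 km².

24000 km²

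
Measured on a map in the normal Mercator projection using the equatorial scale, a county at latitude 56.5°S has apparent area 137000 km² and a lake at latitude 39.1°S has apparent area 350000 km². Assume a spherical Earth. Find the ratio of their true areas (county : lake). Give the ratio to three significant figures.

On Mercator the areal scale is sec²φ, so true area = apparent × cos²φ.
True area of county: 137000 × cos²(56.5°) = 137000 × 0.3046 = 41730 km².
True area of lake: 350000 × cos²(39.1°) = 350000 × 0.6022 = 210800 km².
Ratio = 41730 / 210800 ≈ 0.198.

0.198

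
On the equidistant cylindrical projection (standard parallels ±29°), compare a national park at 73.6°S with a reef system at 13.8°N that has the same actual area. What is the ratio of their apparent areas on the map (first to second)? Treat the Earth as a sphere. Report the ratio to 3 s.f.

The equidistant cylindrical projection with φ₀ = 29° has h = 1 (meridians true) and k = cos φ₀ / cos φ along parallels.
Areal scale at 73.6°: h·k = 1.000 × 3.098 = 3.098.
Areal scale at 13.8°: h·k = 1.000 × 0.9006 = 0.9006.
Ratio = 3.098/0.9006 ≈ 3.44.

3.44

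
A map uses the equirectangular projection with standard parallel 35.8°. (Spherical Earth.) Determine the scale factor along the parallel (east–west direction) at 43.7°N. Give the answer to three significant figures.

1.12

In the equirectangular projection with standard parallel φ₀ = 35.8° (x = Rλ cos φ₀, y = Rφ), meridians are true-scale (h = 1) and the parallel scale is k = cos φ₀ / cos φ.
k = cos 35.8° / cos 43.7° = 0.8111/0.7230 = 1.122.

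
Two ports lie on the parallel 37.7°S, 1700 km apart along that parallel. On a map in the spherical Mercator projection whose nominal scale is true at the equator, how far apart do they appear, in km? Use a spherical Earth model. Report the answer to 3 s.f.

For Mercator, h = k = sec φ (a conformal cylindrical projection has a single point scale, 1/cos φ).
Along the parallel, k = sec 37.7° = 1/0.7912 = 1.264.
Map distance = 1700 × 1.264 ≈ 2150 km.

2150 km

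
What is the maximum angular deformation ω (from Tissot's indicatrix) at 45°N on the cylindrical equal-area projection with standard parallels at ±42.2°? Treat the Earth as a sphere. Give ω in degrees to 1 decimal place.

Cylindrical equal-area (φ₀ = 42.2°): h = cos φ / cos 42.2° along meridians, k = cos 42.2° / cos φ along parallels; h·k = 1.
At 45°: h = 0.9545, k = 1.048; principal scales a = 1.048, b = 0.9545.
sin(ω/2) = (a − b)/(a + b) = 0.09314/2.002 = 0.04652, so ω = 2 arcsin(0.04652) ≈ 5.3°.

5.3°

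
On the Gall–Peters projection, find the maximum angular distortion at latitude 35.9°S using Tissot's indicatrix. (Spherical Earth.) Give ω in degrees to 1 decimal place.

15.5°

The Gall–Peters projection is cylindrical equal-area with φ₀ = 45°. Cylindrical equal-area (φ₀ = 45°): h = cos φ / cos 45° along meridians, k = cos 45° / cos φ along parallels; h·k = 1.
At 35.9°: h = 1.146, k = 0.8729; principal scales a = 1.146, b = 0.8729.
sin(ω/2) = (a − b)/(a + b) = 0.2726/2.018 = 0.1351, so ω = 2 arcsin(0.1351) ≈ 15.5°.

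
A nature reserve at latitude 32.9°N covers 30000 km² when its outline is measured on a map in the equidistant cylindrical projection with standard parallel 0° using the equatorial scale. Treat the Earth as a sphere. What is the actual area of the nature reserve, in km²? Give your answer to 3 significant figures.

25200 km²

Plate carrée maps x = Rλ, y = Rφ. The meridian scale is h = 1 and the parallel scale is k = 1/cos φ = sec φ.
Areal scale = h·k = 1 × sec φ; at 32.9°, h = 1.000, k = 1.191, so h·k = 1.191.
True area = apparent / (areal scale) = 30000 / 1.191 ≈ 25200 km².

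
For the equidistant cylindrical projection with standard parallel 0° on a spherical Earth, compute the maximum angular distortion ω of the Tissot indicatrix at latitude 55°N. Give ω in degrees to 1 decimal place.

31.4°

Plate carrée maps x = Rλ, y = Rφ. The meridian scale is h = 1 and the parallel scale is k = 1/cos φ = sec φ.
At 55°: h = 1.000, k = 1.743; principal scales a = 1.743, b = 1.000.
sin(ω/2) = (a − b)/(a + b) = 0.7434/2.743 = 0.2710, so ω = 2 arcsin(0.2710) ≈ 31.4°.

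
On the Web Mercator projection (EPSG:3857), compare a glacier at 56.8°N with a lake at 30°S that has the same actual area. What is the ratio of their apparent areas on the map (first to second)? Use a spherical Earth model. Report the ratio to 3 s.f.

Mercator is conformal with k = sec φ, so areal scale = k² = sec²φ.
At 56.8°: sec²(56.8°) = 1/0.5476² = 3.335.
At 30°: sec²(30°) = 1/0.8660² = 1.333.
Ratio = 3.335/1.333 = cos²(30°)/cos²(56.8°) ≈ 2.50.

2.50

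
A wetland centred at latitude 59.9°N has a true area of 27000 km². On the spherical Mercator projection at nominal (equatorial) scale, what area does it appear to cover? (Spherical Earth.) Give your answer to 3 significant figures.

For Mercator, h = k = sec φ (a conformal cylindrical projection has a single point scale, 1/cos φ).
Areal scale = k² = sec²φ = 1/cos²(59.9°) = 1/0.5015² = 3.976.
Apparent area = 27000 × 3.976 ≈ 107000 km².

107000 km²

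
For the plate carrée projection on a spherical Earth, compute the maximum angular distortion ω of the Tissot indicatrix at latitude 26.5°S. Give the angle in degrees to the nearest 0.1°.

6.4°

For the equirectangular projection with φ₀ = 0 (plate carrée), h = 1 along meridians and k = sec φ along parallels.
At 26.5°: h = 1.000, k = 1.117; principal scales a = 1.117, b = 1.000.
sin(ω/2) = (a − b)/(a + b) = 0.1174/2.117 = 0.05545, so ω = 2 arcsin(0.05545) ≈ 6.4°.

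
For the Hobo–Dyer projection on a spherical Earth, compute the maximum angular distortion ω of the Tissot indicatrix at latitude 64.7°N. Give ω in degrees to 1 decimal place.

66.8°

Hobo–Dyer is a cylindrical equal-area projection with standard parallels at ±37.5°. Cylindrical equal-area (φ₀ = 37.5°): h = cos φ / cos 37.5° along meridians, k = cos 37.5° / cos φ along parallels; h·k = 1.
At 64.7°: h = 0.5387, k = 1.856; principal scales a = 1.856, b = 0.5387.
sin(ω/2) = (a − b)/(a + b) = 1.318/2.395 = 0.5502, so ω = 2 arcsin(0.5502) ≈ 66.8°.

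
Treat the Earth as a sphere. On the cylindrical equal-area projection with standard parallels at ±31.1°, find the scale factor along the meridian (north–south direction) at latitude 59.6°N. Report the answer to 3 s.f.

0.591

Cylindrical equal-area (φ₀ = 31.1°): h = cos φ / cos 31.1° along meridians, k = cos 31.1° / cos φ along parallels; h·k = 1.
h = cos 59.6° / cos 31.1° = 0.5060/0.8563 = 0.5910.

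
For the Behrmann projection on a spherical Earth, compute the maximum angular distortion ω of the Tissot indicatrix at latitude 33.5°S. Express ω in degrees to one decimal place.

The Behrmann projection is cylindrical equal-area with φ₀ = 30°. A cylindrical equal-area projection with standard parallel φ₀ has meridian scale h = cos φ / cos φ₀ and parallel scale k = cos φ₀ / cos φ (so areas are preserved, h·k = 1).
At 33.5°: h = 0.9629, k = 1.039; principal scales a = 1.039, b = 0.9629.
sin(ω/2) = (a − b)/(a + b) = 0.07565/2.001 = 0.03780, so ω = 2 arcsin(0.03780) ≈ 4.3°.

4.3°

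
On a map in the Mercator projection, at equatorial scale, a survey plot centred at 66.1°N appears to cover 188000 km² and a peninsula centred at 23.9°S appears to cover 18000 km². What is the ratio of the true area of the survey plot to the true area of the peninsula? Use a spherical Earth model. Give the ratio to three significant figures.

On Mercator the areal scale is sec²φ, so true area = apparent × cos²φ.
True area of survey plot: 188000 × cos²(66.1°) = 188000 × 0.1641 = 30860 km².
True area of peninsula: 18000 × cos²(23.9°) = 18000 × 0.8359 = 15050 km².
Ratio = 30860 / 15050 ≈ 2.05.

2.05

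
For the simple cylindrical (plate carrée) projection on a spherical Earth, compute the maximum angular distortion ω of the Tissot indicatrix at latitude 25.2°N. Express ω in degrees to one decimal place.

Plate carrée maps x = Rλ, y = Rφ. The meridian scale is h = 1 and the parallel scale is k = 1/cos φ = sec φ.
At 25.2°: h = 1.000, k = 1.105; principal scales a = 1.105, b = 1.000.
sin(ω/2) = (a − b)/(a + b) = 0.1052/2.105 = 0.04996, so ω = 2 arcsin(0.04996) ≈ 5.7°.

5.7°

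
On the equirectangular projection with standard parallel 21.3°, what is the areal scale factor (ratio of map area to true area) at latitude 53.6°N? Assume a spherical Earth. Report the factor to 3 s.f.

In the equirectangular projection with standard parallel φ₀ = 21.3° (x = Rλ cos φ₀, y = Rφ), meridians are true-scale (h = 1) and the parallel scale is k = cos φ₀ / cos φ.
Areal scale = h·k = 1 × cos φ₀ / cos φ; at 53.6°, h = 1.000, k = 1.570, so h·k = 1.570.

1.57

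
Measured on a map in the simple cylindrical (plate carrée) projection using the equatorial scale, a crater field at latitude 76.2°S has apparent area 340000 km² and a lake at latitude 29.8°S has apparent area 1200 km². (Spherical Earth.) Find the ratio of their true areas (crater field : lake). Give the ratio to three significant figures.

77.9

On the plate carrée, areal scale = h·k = 1 × sec φ, so true area = apparent × cos φ.
True area of crater field: 340000 × cos(76.2°) = 340000 × 0.2385 = 81100 km².
True area of lake: 1200 × cos(29.8°) = 1200 × 0.8678 = 1041 km².
Ratio = 81100 / 1041 ≈ 77.9.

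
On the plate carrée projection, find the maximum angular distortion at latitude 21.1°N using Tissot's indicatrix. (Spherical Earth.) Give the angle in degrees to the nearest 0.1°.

In the plate carrée (x = Rλ, y = Rφ), meridians are true-scale (h = 1) and parallels are stretched by k = sec φ.
At 21.1°: h = 1.000, k = 1.072; principal scales a = 1.072, b = 1.000.
sin(ω/2) = (a − b)/(a + b) = 0.07186/2.072 = 0.03469, so ω = 2 arcsin(0.03469) ≈ 4.0°.

4.0°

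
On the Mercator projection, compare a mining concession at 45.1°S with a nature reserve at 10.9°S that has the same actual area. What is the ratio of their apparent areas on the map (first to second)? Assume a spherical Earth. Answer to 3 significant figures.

1.94

Mercator areal scale is sec²φ.
At 45.1°: sec²(45.1°) = 1/0.7059² = 2.007.
At 10.9°: sec²(10.9°) = 1/0.9820² = 1.037.
Ratio = 2.007/1.037 = cos²(10.9°)/cos²(45.1°) ≈ 1.94.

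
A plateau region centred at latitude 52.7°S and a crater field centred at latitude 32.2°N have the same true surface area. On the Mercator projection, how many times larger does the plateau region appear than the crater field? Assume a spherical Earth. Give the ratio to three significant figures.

1.95

On Mercator, area is exaggerated by sec²φ = 1/cos²φ.
At 52.7°: sec²(52.7°) = 1/0.6060² = 2.723.
At 32.2°: sec²(32.2°) = 1/0.8462² = 1.397.
Ratio = 2.723/1.397 = cos²(32.2°)/cos²(52.7°) ≈ 1.95.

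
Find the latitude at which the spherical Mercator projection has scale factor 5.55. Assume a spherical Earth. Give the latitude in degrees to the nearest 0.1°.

Mercator scale is k = sec φ = 1/cos φ.
1/cos φ = 5.55  ⇒  cos φ = 0.1802  ⇒  φ = arccos(0.1802) ≈ 79.6°.

79.6°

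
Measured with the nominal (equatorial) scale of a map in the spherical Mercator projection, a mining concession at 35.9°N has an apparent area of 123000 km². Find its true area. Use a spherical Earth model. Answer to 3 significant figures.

For Mercator, h = k = sec φ (a conformal cylindrical projection has a single point scale, 1/cos φ).
Areal scale = k² = sec²φ = 1/cos²(35.9°) = 1/0.8100² = 1.524.
True area = apparent / (areal scale) = 123000 / 1.524 ≈ 80700 km².

80700 km²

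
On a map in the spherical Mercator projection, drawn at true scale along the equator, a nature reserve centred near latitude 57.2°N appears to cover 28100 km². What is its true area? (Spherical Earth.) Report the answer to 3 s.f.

8250 km²

For Mercator, h = k = sec φ (a conformal cylindrical projection has a single point scale, 1/cos φ).
Areal scale = k² = sec²φ = 1/cos²(57.2°) = 1/0.5417² = 3.408.
True area = apparent / (areal scale) = 28100 / 3.408 ≈ 8250 km².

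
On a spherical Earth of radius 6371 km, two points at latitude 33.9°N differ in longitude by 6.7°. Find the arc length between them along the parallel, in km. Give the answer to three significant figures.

Arc length along a parallel = R cos φ · Δλ (with Δλ in radians).
= 6371 × cos 33.9° × (6.7° × π/180) = 6371 × 0.8300 × 0.1169 ≈ 618 km.

618 km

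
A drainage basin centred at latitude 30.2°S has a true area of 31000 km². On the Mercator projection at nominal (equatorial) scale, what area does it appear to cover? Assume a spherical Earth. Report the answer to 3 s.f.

Mercator is conformal, so the point scale is isotropic: h = k = sec φ = 1/cos φ.
Areal scale = k² = sec²φ = 1/cos²(30.2°) = 1/0.8643² = 1.339.
Apparent area = 31000 × 1.339 ≈ 41500 km².

41500 km²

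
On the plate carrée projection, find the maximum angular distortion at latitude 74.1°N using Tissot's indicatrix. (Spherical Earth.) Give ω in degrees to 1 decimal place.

69.5°

For the equirectangular projection with φ₀ = 0 (plate carrée), h = 1 along meridians and k = sec φ along parallels.
At 74.1°: h = 1.000, k = 3.650; principal scales a = 3.650, b = 1.000.
sin(ω/2) = (a − b)/(a + b) = 2.650/4.650 = 0.5699, so ω = 2 arcsin(0.5699) ≈ 69.5°.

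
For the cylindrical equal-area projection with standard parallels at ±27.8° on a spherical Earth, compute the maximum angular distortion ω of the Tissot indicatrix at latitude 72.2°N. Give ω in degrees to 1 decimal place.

For cylindrical equal-area with standard parallel φ₀, h = cos φ / cos φ₀ and k = cos φ₀ / cos φ, so h·k = 1.
At 72.2°: h = 0.3456, k = 2.894; principal scales a = 2.894, b = 0.3456.
sin(ω/2) = (a − b)/(a + b) = 2.548/3.239 = 0.7866, so ω = 2 arcsin(0.7866) ≈ 103.7°.

103.7°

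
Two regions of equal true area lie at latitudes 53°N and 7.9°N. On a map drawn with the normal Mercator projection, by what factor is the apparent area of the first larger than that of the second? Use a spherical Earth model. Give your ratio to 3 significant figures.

2.71

Mercator areal scale is sec²φ.
At 53°: sec²(53°) = 1/0.6018² = 2.761.
At 7.9°: sec²(7.9°) = 1/0.9905² = 1.019.
Ratio = 2.761/1.019 = cos²(7.9°)/cos²(53°) ≈ 2.71.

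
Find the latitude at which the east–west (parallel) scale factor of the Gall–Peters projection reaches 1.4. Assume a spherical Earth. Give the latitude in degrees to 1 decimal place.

59.7°

Gall–Peters is a cylindrical equal-area projection with standard parallels at ±45°. A cylindrical equal-area projection with standard parallel φ₀ has meridian scale h = cos φ / cos φ₀ and parallel scale k = cos φ₀ / cos φ (so areas are preserved, h·k = 1).
k = cos φ₀ / cos φ = 1.4  ⇒  cos φ = cos 45° / 1.4 = 0.5051.
φ = arccos(0.5051) ≈ 59.7°.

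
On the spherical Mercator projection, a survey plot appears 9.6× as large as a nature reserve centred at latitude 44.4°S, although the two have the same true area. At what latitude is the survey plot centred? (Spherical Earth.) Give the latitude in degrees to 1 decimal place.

On Mercator, (apparent₁)/(apparent₂) = sec²φ₁ / sec²φ₂ when true areas are equal.
cos²φ₂ / cos²φ₁ = 9.6  ⇒  cos φ₁ = cos 44.4° / √9.6 = 0.7145/3.098 = 0.2306.
φ₁ = arccos(0.2306) ≈ 76.7°.

76.7°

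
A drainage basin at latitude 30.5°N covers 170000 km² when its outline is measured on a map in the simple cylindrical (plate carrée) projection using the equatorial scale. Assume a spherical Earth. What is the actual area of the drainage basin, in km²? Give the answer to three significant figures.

Plate carrée maps x = Rλ, y = Rφ. The meridian scale is h = 1 and the parallel scale is k = 1/cos φ = sec φ.
Areal scale = h·k = 1 × sec φ; at 30.5°, h = 1.000, k = 1.161, so h·k = 1.161.
True area = apparent / (areal scale) = 170000 / 1.161 ≈ 146000 km².

146000 km²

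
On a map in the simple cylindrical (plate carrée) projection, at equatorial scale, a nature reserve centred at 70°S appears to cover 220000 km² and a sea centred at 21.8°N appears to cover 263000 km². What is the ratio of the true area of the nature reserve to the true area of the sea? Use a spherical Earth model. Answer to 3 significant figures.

0.308

On the plate carrée, areal scale = h·k = 1 × sec φ, so true area = apparent × cos φ.
True area of nature reserve: 220000 × cos(70°) = 220000 × 0.3420 = 75240 km².
True area of sea: 263000 × cos(21.8°) = 263000 × 0.9285 = 244200 km².
Ratio = 75240 / 244200 ≈ 0.308.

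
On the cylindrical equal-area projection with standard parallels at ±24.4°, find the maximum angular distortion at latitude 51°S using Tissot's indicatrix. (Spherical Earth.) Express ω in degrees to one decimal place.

For cylindrical equal-area with standard parallel φ₀, h = cos φ / cos φ₀ and k = cos φ₀ / cos φ, so h·k = 1.
At 51°: h = 0.6910, k = 1.447; principal scales a = 1.447, b = 0.6910.
sin(ω/2) = (a − b)/(a + b) = 0.7560/2.138 = 0.3536, so ω = 2 arcsin(0.3536) ≈ 41.4°.

41.4°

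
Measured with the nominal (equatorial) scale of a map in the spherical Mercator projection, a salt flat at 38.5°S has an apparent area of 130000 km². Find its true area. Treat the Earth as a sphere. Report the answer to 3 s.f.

For Mercator, h = k = sec φ (a conformal cylindrical projection has a single point scale, 1/cos φ).
Areal scale = k² = sec²φ = 1/cos²(38.5°) = 1/0.7826² = 1.633.
True area = apparent / (areal scale) = 130000 / 1.633 ≈ 79600 km².

79600 km²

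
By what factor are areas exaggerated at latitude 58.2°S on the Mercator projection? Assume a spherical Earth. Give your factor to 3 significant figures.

For Mercator, h = k = sec φ (a conformal cylindrical projection has a single point scale, 1/cos φ).
Areal scale = k² = sec²φ = 1/cos²(58.2°) = 1/0.5270² = 3.601.

3.60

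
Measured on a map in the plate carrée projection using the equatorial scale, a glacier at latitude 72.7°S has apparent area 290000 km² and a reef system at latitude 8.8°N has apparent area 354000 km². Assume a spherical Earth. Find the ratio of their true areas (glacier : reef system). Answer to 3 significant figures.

0.247

Plate carrée has h = 1 and k = sec φ, giving areal scale sec φ; true area = (apparent area) · cos φ.
True area of glacier: 290000 × cos(72.7°) = 290000 × 0.2974 = 86240 km².
True area of reef system: 354000 × cos(8.8°) = 354000 × 0.9882 = 349800 km².
Ratio = 86240 / 349800 ≈ 0.247.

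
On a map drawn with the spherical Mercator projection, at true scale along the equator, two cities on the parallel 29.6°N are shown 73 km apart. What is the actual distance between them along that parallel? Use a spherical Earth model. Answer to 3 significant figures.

The Mercator projection is conformal; its linear scale factor is the same in every direction and equals sec φ = 1/cos φ.
Along the parallel at 29.6°, map distances are exaggerated by k = sec 29.6° = 1.150.
True distance = 73 / 1.150 = 73 × cos 29.6° ≈ 63.5 km.

63.5 km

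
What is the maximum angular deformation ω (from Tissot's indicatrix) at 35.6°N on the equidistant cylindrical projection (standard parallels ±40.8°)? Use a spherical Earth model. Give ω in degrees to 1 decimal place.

4.1°

The equidistant cylindrical projection with φ₀ = 40.8° has h = 1 (meridians true) and k = cos φ₀ / cos φ along parallels.
At 35.6°: h = 1.000, k = 0.9310; principal scales a = 1.000, b = 0.9310.
sin(ω/2) = (a − b)/(a + b) = 0.06900/1.931 = 0.03573, so ω = 2 arcsin(0.03573) ≈ 4.1°.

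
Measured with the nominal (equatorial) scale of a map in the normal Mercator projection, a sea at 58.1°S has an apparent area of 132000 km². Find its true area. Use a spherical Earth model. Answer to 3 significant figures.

Mercator is conformal, so the point scale is isotropic: h = k = sec φ = 1/cos φ.
Areal scale = k² = sec²φ = 1/cos²(58.1°) = 1/0.5284² = 3.581.
True area = apparent / (areal scale) = 132000 / 3.581 ≈ 36900 km².

36900 km²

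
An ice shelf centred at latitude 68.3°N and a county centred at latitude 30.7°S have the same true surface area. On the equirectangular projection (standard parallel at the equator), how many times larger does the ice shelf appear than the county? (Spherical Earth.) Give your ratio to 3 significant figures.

2.33

In the plate carrée (x = Rλ, y = Rφ), meridians are true-scale (h = 1) and parallels are stretched by k = sec φ.
Areal scale at 68.3°: h·k = 1.000 × 2.705 = 2.705.
Areal scale at 30.7°: h·k = 1.000 × 1.163 = 1.163.
Ratio = 2.705/1.163 ≈ 2.33.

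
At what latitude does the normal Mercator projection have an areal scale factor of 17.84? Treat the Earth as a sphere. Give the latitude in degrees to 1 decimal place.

76.3°

Mercator areal scale is sec²φ.
sec²φ = 17.84  ⇒  cos²φ = 0.05605  ⇒  cos φ = 0.2368.
φ = arccos(0.2368) ≈ 76.3°.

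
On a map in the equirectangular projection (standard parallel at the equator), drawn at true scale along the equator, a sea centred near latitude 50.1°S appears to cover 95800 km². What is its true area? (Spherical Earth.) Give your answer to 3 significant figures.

61500 km²

Plate carrée maps x = Rλ, y = Rφ. The meridian scale is h = 1 and the parallel scale is k = 1/cos φ = sec φ.
Areal scale = h·k = 1 × sec φ; at 50.1°, h = 1.000, k = 1.559, so h·k = 1.559.
True area = apparent / (areal scale) = 95800 / 1.559 ≈ 61500 km².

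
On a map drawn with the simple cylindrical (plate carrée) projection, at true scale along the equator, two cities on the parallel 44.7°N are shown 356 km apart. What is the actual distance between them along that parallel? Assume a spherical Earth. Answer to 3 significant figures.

Plate carrée maps x = Rλ, y = Rφ. The meridian scale is h = 1 and the parallel scale is k = 1/cos φ = sec φ.
Along the parallel at 44.7°, map distances are exaggerated by k = sec 44.7° = 1.407.
True distance = 356 / 1.407 = 356 × cos 44.7° ≈ 253 km.

253 km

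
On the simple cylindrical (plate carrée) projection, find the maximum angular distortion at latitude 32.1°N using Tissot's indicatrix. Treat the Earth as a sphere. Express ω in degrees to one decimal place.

9.5°

For the equirectangular projection with φ₀ = 0 (plate carrée), h = 1 along meridians and k = sec φ along parallels.
At 32.1°: h = 1.000, k = 1.180; principal scales a = 1.180, b = 1.000.
sin(ω/2) = (a − b)/(a + b) = 0.1805/2.180 = 0.08277, so ω = 2 arcsin(0.08277) ≈ 9.5°.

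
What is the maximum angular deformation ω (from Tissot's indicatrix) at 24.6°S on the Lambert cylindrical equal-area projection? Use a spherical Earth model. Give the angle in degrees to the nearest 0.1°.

10.9°

The Lambert cylindrical equal-area projection is the cylindrical equal-area projection with its standard parallel at the equator (φ₀ = 0). Cylindrical equal-area (φ₀ = 0°): h = cos φ / cos 0° along meridians, k = cos 0° / cos φ along parallels; h·k = 1.
At 24.6°: h = 0.9092, k = 1.100; principal scales a = 1.100, b = 0.9092.
sin(ω/2) = (a − b)/(a + b) = 0.1906/2.009 = 0.09486, so ω = 2 arcsin(0.09486) ≈ 10.9°.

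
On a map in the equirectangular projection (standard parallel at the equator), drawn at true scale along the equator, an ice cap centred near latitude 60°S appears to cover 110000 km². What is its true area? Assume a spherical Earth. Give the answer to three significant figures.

For the equirectangular projection with φ₀ = 0 (plate carrée), h = 1 along meridians and k = sec φ along parallels.
Areal scale = h·k = 1 × sec φ; at 60°, h = 1.000, k = 2.000, so h·k = 2.000.
True area = apparent / (areal scale) = 110000 / 2.000 ≈ 55000 km².

55000 km²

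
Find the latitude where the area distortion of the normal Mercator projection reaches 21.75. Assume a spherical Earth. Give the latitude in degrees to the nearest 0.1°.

77.6°

Mercator areal scale is sec²φ.
sec²φ = 21.75  ⇒  cos²φ = 0.04598  ⇒  cos φ = 0.2144.
φ = arccos(0.2144) ≈ 77.6°.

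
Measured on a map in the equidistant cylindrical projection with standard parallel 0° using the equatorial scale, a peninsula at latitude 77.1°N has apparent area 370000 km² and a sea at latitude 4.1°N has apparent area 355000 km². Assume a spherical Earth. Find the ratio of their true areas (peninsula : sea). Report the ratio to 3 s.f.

Plate carrée has h = 1 and k = sec φ, giving areal scale sec φ; true area = (apparent area) · cos φ.
True area of peninsula: 370000 × cos(77.1°) = 370000 × 0.2233 = 82600 km².
True area of sea: 355000 × cos(4.1°) = 355000 × 0.9974 = 354100 km².
Ratio = 82600 / 354100 ≈ 0.233.

0.233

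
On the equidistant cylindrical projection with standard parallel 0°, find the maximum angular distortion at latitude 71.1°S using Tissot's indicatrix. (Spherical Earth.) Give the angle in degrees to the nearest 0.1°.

Plate carrée maps x = Rλ, y = Rφ. The meridian scale is h = 1 and the parallel scale is k = 1/cos φ = sec φ.
At 71.1°: h = 1.000, k = 3.087; principal scales a = 3.087, b = 1.000.
sin(ω/2) = (a − b)/(a + b) = 2.087/4.087 = 0.5107, so ω = 2 arcsin(0.5107) ≈ 61.4°.

61.4°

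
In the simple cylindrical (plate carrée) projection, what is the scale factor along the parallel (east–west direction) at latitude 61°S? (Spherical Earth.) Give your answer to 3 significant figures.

In the plate carrée (x = Rλ, y = Rφ), meridians are true-scale (h = 1) and parallels are stretched by k = sec φ.
k = 1/cos 61° = 1/0.4848 = 2.063.

2.06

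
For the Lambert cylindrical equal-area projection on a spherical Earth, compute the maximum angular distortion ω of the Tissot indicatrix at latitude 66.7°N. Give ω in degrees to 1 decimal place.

The Lambert cylindrical equal-area projection is the cylindrical equal-area projection with its standard parallel at the equator (φ₀ = 0). For cylindrical equal-area with standard parallel φ₀, h = cos φ / cos φ₀ and k = cos φ₀ / cos φ, so h·k = 1.
At 66.7°: h = 0.3955, k = 2.528; principal scales a = 2.528, b = 0.3955.
sin(ω/2) = (a − b)/(a + b) = 2.133/2.924 = 0.7294, so ω = 2 arcsin(0.7294) ≈ 93.7°.

93.7°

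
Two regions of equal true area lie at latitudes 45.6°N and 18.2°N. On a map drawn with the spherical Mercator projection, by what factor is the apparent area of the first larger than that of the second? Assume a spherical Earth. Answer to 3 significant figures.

1.84

Mercator is conformal with k = sec φ, so areal scale = k² = sec²φ.
At 45.6°: sec²(45.6°) = 1/0.6997² = 2.043.
At 18.2°: sec²(18.2°) = 1/0.9500² = 1.108.
Ratio = 2.043/1.108 = cos²(18.2°)/cos²(45.6°) ≈ 1.84.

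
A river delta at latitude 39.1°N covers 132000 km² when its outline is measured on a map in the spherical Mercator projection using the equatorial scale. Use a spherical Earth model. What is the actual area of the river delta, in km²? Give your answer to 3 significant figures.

79500 km²

The Mercator projection is conformal; its linear scale factor is the same in every direction and equals sec φ = 1/cos φ.
Areal scale = k² = sec²φ = 1/cos²(39.1°) = 1/0.7760² = 1.660.
True area = apparent / (areal scale) = 132000 / 1.660 ≈ 79500 km².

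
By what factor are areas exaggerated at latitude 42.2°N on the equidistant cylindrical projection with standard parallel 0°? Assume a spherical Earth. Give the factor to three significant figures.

In the plate carrée (x = Rλ, y = Rφ), meridians are true-scale (h = 1) and parallels are stretched by k = sec φ.
Areal scale = h·k = 1 × sec φ; at 42.2°, h = 1.000, k = 1.350, so h·k = 1.350.

1.35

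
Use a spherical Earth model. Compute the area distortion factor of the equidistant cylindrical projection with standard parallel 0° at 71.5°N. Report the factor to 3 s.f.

3.15

For the equirectangular projection with φ₀ = 0 (plate carrée), h = 1 along meridians and k = sec φ along parallels.
Areal scale = h·k = 1 × sec φ; at 71.5°, h = 1.000, k = 3.152, so h·k = 3.152.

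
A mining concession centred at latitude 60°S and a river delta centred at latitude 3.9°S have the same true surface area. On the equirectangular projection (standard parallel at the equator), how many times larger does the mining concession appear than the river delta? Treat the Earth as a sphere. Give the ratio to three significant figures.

In the plate carrée (x = Rλ, y = Rφ), meridians are true-scale (h = 1) and parallels are stretched by k = sec φ.
Areal scale at 60°: h·k = 1.000 × 2.000 = 2.000.
Areal scale at 3.9°: h·k = 1.000 × 1.002 = 1.002.
Ratio = 2.000/1.002 ≈ 2.00.

2.00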